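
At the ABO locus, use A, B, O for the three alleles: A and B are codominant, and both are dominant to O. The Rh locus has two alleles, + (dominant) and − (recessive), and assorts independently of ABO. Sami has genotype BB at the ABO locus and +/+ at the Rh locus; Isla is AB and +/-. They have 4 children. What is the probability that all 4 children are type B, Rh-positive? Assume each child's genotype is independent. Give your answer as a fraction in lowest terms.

1/16

ABO cross BB × AB → 1/2 B, 1/2 AB.
Rh cross +/+ × +/- → 1 Rh+; so P(type B, Rh-positive) = 1/2 × 1 = 1/2 per child.
All 4 independent: (1/2)^4 = 1/16.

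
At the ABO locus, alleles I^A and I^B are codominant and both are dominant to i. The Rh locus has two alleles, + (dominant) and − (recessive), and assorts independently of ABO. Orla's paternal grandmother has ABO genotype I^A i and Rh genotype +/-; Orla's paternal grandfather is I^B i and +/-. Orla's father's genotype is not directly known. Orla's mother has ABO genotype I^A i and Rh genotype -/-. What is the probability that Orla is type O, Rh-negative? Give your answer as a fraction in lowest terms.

1/8

Orla's father's ABO genotype from I^A i × I^B i: 1/4 I^A I^B, 1/4 I^A i, 1/4 I^B i, 1/4 i i.
Crossing each possibility with the mother I^A i and summing P(type O): 1/4·0 + 1/4·1/4 + 1/4·1/4 + 1/4·1/2 = 1/4.
Similarly for Rh via the father's Rh distribution: P(Rh-) = 1/2.
Independent loci: 1/4 × 1/2 = 1/8.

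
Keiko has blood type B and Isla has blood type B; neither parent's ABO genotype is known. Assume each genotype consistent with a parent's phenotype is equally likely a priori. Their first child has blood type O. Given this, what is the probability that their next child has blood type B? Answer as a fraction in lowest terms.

Possible genotypes: Keiko ∈ {BB, BO}; Isla ∈ {BB, BO}.
Weight each parental genotype pair by prior × P(type-O child):
  BO × BO: posterior weight 1; P(next child type B) = 3/4.
Weighted sum = 3/4.

3/4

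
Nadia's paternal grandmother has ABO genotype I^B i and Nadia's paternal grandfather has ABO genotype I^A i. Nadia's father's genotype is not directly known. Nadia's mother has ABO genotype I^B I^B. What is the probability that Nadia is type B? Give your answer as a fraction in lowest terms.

3/4

Nadia's father's ABO genotype from I^B i × I^A i: 1/4 I^A I^B, 1/4 I^A i, 1/4 I^B i, 1/4 i i.
Crossing each possibility with the mother I^B I^B and summing P(type B): 1/4·1/2 + 1/4·1/2 + 1/4·1 + 1/4·1 = 3/4.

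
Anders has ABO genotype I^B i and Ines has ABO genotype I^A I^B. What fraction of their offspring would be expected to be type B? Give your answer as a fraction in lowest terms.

1/2

ABO cross I^B i × I^A I^B → offspring phenotypes: 1/4 A, 1/2 B, 1/4 AB.
So P(type B) = 1/2.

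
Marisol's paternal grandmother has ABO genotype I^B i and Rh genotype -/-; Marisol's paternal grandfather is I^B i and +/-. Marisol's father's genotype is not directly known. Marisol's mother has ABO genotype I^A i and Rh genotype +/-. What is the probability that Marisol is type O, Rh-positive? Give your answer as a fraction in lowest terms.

Marisol's father's ABO genotype from I^B i × I^B i: 1/4 I^B I^B, 1/2 I^B i, 1/4 i i.
Crossing each possibility with the mother I^A i and summing P(type O): 1/4·0 + 1/2·1/4 + 1/4·1/2 = 1/4.
Similarly for Rh via the father's Rh distribution: P(Rh+) = 5/8.
Independent loci: 1/4 × 5/8 = 5/32.

5/32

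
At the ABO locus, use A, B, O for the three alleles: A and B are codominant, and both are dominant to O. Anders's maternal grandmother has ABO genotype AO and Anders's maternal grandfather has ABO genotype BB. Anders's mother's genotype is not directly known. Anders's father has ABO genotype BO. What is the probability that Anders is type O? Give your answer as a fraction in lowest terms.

1/8

Anders's mother's ABO genotype from AO × BB: 1/2 AB, 1/2 BO.
Crossing each possibility with the father BO and summing P(type O): 1/2·0 + 1/2·1/4 = 1/8.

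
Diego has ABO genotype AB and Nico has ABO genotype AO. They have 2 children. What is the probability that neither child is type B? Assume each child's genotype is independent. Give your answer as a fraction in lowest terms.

ABO cross AB × AO → 1/2 A, 1/4 B, 1/4 AB.
So P(type B) = 1/4 per child.
P(not type B) = 3/4 for one child; (3/4)^2 = 9/16.

9/16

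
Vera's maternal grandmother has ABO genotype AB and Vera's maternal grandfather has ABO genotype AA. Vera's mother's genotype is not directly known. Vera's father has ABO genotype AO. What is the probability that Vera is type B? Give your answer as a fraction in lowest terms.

Vera's mother's ABO genotype from AB × AA: 1/2 AA, 1/2 AB.
Crossing each possibility with the father AO and summing P(type B): 1/2·0 + 1/2·1/4 = 1/8.

1/8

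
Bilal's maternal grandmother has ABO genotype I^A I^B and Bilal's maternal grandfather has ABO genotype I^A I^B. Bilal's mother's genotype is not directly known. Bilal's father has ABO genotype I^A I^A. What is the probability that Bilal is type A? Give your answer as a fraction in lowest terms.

Bilal's mother's ABO genotype from I^A I^B × I^A I^B: 1/4 I^A I^A, 1/2 I^A I^B, 1/4 I^B I^B.
Crossing each possibility with the father I^A I^A and summing P(type A): 1/4·1 + 1/2·1/2 + 1/4·0 = 1/2.

1/2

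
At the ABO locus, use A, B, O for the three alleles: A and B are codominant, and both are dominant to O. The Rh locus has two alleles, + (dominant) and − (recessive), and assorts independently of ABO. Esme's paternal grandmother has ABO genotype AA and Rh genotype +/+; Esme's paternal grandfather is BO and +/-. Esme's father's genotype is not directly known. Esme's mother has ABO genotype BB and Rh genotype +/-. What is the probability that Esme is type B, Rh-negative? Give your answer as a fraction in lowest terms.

1/16

Esme's father's ABO genotype from AA × BO: 1/2 AB, 1/2 AO.
Crossing each possibility with the mother BB and summing P(type B): 1/2·1/2 + 1/2·1/2 = 1/2.
Similarly for Rh via the father's Rh distribution: P(Rh-) = 1/8.
Independent loci: 1/2 × 1/8 = 1/16.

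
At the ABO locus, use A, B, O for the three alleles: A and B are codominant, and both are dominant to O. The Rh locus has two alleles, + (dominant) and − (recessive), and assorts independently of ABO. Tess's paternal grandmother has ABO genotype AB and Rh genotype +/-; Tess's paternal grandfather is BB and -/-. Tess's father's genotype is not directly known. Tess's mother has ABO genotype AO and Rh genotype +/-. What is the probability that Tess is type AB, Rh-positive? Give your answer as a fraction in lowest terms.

Tess's father's ABO genotype from AB × BB: 1/2 AB, 1/2 BB.
Crossing each possibility with the mother AO and summing P(type AB): 1/2·1/4 + 1/2·1/2 = 3/8.
Similarly for Rh via the father's Rh distribution: P(Rh+) = 5/8.
Independent loci: 3/8 × 5/8 = 15/64.

15/64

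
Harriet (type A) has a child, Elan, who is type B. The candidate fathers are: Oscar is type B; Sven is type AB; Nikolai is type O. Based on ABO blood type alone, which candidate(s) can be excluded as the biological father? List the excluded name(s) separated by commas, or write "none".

Nikolai

A candidate is excluded only if no genotype consistent with his phenotype could produce a type B child with a type A mother.
Nikolai (type O): no genotype consistent with that phenotype can produce a type-B child with a type-A mother.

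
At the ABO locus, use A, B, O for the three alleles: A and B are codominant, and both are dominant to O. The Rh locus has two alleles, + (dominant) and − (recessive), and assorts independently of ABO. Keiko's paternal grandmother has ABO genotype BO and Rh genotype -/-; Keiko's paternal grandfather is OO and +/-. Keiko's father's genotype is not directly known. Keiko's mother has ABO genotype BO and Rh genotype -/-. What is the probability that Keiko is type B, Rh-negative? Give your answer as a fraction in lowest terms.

Keiko's father's ABO genotype from BO × OO: 1/2 BO, 1/2 OO.
Crossing each possibility with the mother BO and summing P(type B): 1/2·3/4 + 1/2·1/2 = 5/8.
Similarly for Rh via the father's Rh distribution: P(Rh-) = 3/4.
Independent loci: 5/8 × 3/4 = 15/32.

15/32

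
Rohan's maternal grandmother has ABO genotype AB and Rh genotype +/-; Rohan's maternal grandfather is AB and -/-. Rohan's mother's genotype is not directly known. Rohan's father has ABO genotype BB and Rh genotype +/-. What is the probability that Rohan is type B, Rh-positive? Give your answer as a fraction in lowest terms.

5/16

Rohan's mother's ABO genotype from AB × AB: 1/4 AA, 1/2 AB, 1/4 BB.
Crossing each possibility with the father BB and summing P(type B): 1/4·0 + 1/2·1/2 + 1/4·1 = 1/2.
Similarly for Rh via the mother's Rh distribution: P(Rh+) = 5/8.
Independent loci: 1/2 × 5/8 = 5/16.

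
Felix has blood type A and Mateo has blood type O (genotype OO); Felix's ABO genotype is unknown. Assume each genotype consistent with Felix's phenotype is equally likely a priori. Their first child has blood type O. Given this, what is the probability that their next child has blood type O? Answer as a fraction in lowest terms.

Possible genotypes: Felix ∈ {AA, AO}; Mateo ∈ {OO}.
Weight each parental genotype pair by prior × P(type-O child):
  AO × OO: posterior weight 1; P(next child type O) = 1/2.
Weighted sum = 1/2.

1/2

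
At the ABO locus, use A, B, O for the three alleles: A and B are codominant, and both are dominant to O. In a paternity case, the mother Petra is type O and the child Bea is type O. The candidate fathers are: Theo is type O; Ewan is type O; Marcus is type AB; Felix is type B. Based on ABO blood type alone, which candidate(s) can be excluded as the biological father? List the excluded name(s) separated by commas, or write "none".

A candidate is excluded only if no genotype consistent with his phenotype could produce a type O child with a type O mother.
Marcus (type AB): no genotype consistent with that phenotype can produce a type-O child with a type-O mother.

Marcus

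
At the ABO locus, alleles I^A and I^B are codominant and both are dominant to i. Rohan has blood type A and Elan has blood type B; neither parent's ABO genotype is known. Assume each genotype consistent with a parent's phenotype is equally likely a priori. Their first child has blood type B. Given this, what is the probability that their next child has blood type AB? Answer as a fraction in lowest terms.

Possible genotypes: Rohan ∈ {I^A I^A, I^A i}; Elan ∈ {I^B I^B, I^B i}.
Weight each parental genotype pair by prior × P(type-B child):
  I^A i × I^B I^B: posterior weight 2/3; P(next child type AB) = 1/2.
  I^A i × I^B i: posterior weight 1/3; P(next child type AB) = 1/4.
Weighted sum = 5/12.

5/12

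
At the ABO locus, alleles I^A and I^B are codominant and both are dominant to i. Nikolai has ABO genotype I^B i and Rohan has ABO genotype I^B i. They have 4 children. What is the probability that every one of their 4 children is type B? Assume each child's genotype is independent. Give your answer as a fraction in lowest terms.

ABO cross I^B i × I^B i → 1/4 O, 3/4 B.
So P(type B) = 3/4 per child.
All 4 independent: (3/4)^4 = 81/256.

81/256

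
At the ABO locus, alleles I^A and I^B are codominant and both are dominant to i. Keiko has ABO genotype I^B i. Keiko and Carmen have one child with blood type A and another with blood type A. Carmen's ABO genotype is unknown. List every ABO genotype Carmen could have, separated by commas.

For each candidate genotype of Carmen, check whether crossing it with I^B i can produce every observed child phenotype.
  I^A I^A → possible child types {A, AB} ✓
  I^A I^B → possible child types {A, B, AB} ✓
  I^A i → possible child types {O, A, B, AB} ✓
  I^B I^B → possible child types {B} ✗
  I^B i → possible child types {O, B} ✗
  i i → possible child types {O, B} ✗

I^A I^A, I^A I^B, I^A i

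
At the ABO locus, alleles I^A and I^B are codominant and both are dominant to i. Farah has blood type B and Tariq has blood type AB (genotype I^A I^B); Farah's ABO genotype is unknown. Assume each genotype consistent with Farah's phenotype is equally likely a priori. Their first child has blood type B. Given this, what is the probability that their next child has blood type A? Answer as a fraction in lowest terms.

1/8

Possible genotypes: Farah ∈ {I^B I^B, I^B i}; Tariq ∈ {I^A I^B}.
Weight each parental genotype pair by prior × P(type-B child):
  I^B I^B × I^A I^B: posterior weight 1/2; P(next child type A) = 0.
  I^B i × I^A I^B: posterior weight 1/2; P(next child type A) = 1/4.
Weighted sum = 1/8.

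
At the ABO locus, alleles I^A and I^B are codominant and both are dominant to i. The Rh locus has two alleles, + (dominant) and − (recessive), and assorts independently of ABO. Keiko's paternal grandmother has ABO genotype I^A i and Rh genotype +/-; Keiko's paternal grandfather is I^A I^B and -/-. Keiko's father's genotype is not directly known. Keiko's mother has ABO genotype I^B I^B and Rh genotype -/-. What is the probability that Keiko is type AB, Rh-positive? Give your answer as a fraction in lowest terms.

1/8

Keiko's father's ABO genotype from I^A i × I^A I^B: 1/4 I^A I^A, 1/4 I^A I^B, 1/4 I^A i, 1/4 I^B i.
Crossing each possibility with the mother I^B I^B and summing P(type AB): 1/4·1 + 1/4·1/2 + 1/4·1/2 + 1/4·0 = 1/2.
Similarly for Rh via the father's Rh distribution: P(Rh+) = 1/4.
Independent loci: 1/2 × 1/4 = 1/8.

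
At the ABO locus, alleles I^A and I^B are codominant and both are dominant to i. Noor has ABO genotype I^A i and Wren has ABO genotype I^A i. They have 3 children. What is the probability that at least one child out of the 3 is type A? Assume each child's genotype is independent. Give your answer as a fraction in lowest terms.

ABO cross I^A i × I^A i → 1/4 O, 3/4 A.
So P(type A) = 3/4 per child.
P(none) = (1/4)^3 = 1/64; P(at least one) = 1 − 1/64 = 63/64.

63/64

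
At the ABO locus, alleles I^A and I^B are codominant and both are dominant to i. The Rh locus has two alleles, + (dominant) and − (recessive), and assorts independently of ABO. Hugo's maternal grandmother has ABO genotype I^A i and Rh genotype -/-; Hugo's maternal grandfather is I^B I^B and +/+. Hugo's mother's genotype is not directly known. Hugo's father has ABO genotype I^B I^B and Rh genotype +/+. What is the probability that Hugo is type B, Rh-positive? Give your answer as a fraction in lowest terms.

3/4

Hugo's mother's ABO genotype from I^A i × I^B I^B: 1/2 I^A I^B, 1/2 I^B i.
Crossing each possibility with the father I^B I^B and summing P(type B): 1/2·1/2 + 1/2·1 = 3/4.
Similarly for Rh via the mother's Rh distribution: P(Rh+) = 1.
Independent loci: 3/4 × 1 = 3/4.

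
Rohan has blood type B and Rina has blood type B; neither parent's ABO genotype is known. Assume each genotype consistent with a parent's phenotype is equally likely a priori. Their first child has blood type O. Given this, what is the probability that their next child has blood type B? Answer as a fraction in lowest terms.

Possible genotypes: Rohan ∈ {BB, BO}; Rina ∈ {BB, BO}.
Weight each parental genotype pair by prior × P(type-O child):
  BO × BO: posterior weight 1; P(next child type B) = 3/4.
Weighted sum = 3/4.

3/4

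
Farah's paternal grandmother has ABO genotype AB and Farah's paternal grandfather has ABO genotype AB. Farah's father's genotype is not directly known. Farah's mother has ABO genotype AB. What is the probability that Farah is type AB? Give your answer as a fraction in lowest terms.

1/2

Farah's father's ABO genotype from AB × AB: 1/4 AA, 1/2 AB, 1/4 BB.
Crossing each possibility with the mother AB and summing P(type AB): 1/4·1/2 + 1/2·1/2 + 1/4·1/2 = 1/2.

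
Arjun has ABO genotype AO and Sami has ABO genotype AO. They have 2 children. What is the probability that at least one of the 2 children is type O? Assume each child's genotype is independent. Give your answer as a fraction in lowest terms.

ABO cross AO × AO → 1/4 O, 3/4 A.
So P(type O) = 1/4 per child.
P(none) = (3/4)^2 = 9/16; P(at least one) = 1 − 9/16 = 7/16.

7/16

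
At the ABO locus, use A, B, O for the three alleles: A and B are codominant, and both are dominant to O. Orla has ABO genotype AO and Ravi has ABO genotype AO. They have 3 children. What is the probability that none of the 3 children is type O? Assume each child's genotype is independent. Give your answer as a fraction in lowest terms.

27/64

ABO cross AO × AO → 1/4 O, 3/4 A.
So P(type O) = 1/4 per child.
P(not type O) = 3/4 for one child; (3/4)^3 = 27/64.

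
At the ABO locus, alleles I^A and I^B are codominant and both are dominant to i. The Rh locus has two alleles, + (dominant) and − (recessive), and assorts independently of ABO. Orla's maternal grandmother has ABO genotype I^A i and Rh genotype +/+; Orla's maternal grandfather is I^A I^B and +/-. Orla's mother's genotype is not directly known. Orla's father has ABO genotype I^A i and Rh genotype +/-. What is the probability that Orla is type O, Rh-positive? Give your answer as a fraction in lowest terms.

7/64

Orla's mother's ABO genotype from I^A i × I^A I^B: 1/4 I^A I^A, 1/4 I^A I^B, 1/4 I^A i, 1/4 I^B i.
Crossing each possibility with the father I^A i and summing P(type O): 1/4·0 + 1/4·0 + 1/4·1/4 + 1/4·1/4 = 1/8.
Similarly for Rh via the mother's Rh distribution: P(Rh+) = 7/8.
Independent loci: 1/8 × 7/8 = 7/64.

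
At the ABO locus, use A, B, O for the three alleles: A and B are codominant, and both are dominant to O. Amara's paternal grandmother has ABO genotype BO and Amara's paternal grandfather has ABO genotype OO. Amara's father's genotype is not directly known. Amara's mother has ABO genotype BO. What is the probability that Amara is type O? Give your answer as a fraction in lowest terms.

Amara's father's ABO genotype from BO × OO: 1/2 BO, 1/2 OO.
Crossing each possibility with the mother BO and summing P(type O): 1/2·1/4 + 1/2·1/2 = 3/8.

3/8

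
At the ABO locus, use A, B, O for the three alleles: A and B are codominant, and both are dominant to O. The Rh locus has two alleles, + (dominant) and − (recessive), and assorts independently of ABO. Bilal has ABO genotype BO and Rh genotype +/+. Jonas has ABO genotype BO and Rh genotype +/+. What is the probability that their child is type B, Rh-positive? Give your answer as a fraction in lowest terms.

3/4

ABO cross BO × BO → offspring phenotypes: 1/4 O, 3/4 B.
Rh cross +/+ × +/+ → 1 Rh+.
Independent loci: P(type B, Rh-positive) = 3/4 × 1 = 3/4.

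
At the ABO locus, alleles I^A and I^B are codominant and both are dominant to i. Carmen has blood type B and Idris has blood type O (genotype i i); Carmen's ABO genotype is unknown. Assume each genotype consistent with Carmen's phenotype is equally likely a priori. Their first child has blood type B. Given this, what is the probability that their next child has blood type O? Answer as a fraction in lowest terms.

1/6

Possible genotypes: Carmen ∈ {I^B I^B, I^B i}; Idris ∈ {i i}.
Weight each parental genotype pair by prior × P(type-B child):
  I^B I^B × i i: posterior weight 2/3; P(next child type O) = 0.
  I^B i × i i: posterior weight 1/3; P(next child type O) = 1/2.
Weighted sum = 1/6.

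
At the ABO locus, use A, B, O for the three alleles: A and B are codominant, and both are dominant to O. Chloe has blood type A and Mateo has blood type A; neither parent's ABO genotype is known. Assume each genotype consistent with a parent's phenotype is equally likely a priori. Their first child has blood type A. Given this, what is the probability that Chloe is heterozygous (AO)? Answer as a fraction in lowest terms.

7/15

Possible genotypes: Chloe ∈ {AA, AO}; Mateo ∈ {AA, AO}.
Weight each parental genotype pair by prior × P(type-A child):
  AA × AA: posterior weight 4/15.
  AA × AO: posterior weight 4/15.
  AO × AA: posterior weight 4/15.
  AO × AO: posterior weight 1/5.
Sum the posterior weight over pairs where Chloe is AO: 7/15.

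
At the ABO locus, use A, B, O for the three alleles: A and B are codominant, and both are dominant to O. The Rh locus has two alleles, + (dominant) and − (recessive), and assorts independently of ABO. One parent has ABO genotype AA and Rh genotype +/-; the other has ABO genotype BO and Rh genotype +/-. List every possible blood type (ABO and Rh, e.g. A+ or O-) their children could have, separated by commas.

A+, A-, AB+, AB-

Gametes from AA × BO give offspring ABO genotypes AB, AO, i.e. phenotypes A, AB.
Rh cross +/- × +/- → phenotypes Rh+, Rh-.
Combining independently: A+, A-, AB+, AB-.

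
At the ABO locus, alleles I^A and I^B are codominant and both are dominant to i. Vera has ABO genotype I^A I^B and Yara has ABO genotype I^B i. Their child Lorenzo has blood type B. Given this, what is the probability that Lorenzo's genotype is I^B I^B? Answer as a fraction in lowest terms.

Cross I^A I^B × I^B i → 1/4 I^A I^B, 1/4 I^A i, 1/4 I^B I^B, 1/4 I^B i.
Type-B genotypes among offspring: I^B I^B (1/4), I^B i (1/4); total 1/2.
P(I^B I^B | type B) = (1/4) / (1/2) = 1/2.

1/2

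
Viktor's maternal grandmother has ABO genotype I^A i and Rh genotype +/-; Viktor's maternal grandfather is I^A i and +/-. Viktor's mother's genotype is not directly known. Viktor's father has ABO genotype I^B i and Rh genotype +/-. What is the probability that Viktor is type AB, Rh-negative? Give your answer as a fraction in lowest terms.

1/16

Viktor's mother's ABO genotype from I^A i × I^A i: 1/4 I^A I^A, 1/2 I^A i, 1/4 i i.
Crossing each possibility with the father I^B i and summing P(type AB): 1/4·1/2 + 1/2·1/4 + 1/4·0 = 1/4.
Similarly for Rh via the mother's Rh distribution: P(Rh-) = 1/4.
Independent loci: 1/4 × 1/4 = 1/16.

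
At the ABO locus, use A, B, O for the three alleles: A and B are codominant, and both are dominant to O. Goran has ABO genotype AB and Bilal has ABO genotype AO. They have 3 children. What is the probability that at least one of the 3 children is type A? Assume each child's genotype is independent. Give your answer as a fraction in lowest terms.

ABO cross AB × AO → 1/2 A, 1/4 B, 1/4 AB.
So P(type A) = 1/2 per child.
P(none) = (1/2)^3 = 1/8; P(at least one) = 1 − 1/8 = 7/8.

7/8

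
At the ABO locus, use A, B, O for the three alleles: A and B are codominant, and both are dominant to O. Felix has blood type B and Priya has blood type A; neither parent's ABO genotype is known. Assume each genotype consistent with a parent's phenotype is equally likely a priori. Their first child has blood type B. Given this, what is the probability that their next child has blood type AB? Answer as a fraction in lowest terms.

5/12

Possible genotypes: Felix ∈ {BB, BO}; Priya ∈ {AA, AO}.
Weight each parental genotype pair by prior × P(type-B child):
  BB × AO: posterior weight 2/3; P(next child type AB) = 1/2.
  BO × AO: posterior weight 1/3; P(next child type AB) = 1/4.
Weighted sum = 5/12.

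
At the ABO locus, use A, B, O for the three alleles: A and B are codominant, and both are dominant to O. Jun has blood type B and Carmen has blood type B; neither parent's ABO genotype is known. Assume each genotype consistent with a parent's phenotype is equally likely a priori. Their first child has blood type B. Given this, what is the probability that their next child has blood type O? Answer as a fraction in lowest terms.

1/20

Possible genotypes: Jun ∈ {BB, BO}; Carmen ∈ {BB, BO}.
Weight each parental genotype pair by prior × P(type-B child):
  BB × BB: posterior weight 4/15; P(next child type O) = 0.
  BB × BO: posterior weight 4/15; P(next child type O) = 0.
  BO × BB: posterior weight 4/15; P(next child type O) = 0.
  BO × BO: posterior weight 1/5; P(next child type O) = 1/4.
Weighted sum = 1/20.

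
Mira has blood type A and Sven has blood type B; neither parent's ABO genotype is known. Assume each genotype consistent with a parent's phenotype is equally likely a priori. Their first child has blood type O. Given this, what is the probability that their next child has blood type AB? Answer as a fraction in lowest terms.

1/4

Possible genotypes: Mira ∈ {I^A I^A, I^A i}; Sven ∈ {I^B I^B, I^B i}.
Weight each parental genotype pair by prior × P(type-O child):
  I^A i × I^B i: posterior weight 1; P(next child type AB) = 1/4.
Weighted sum = 1/4.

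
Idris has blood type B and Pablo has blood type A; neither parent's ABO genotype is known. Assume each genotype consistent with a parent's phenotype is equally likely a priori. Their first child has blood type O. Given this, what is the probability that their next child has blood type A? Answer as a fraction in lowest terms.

Possible genotypes: Idris ∈ {I^B I^B, I^B i}; Pablo ∈ {I^A I^A, I^A i}.
Weight each parental genotype pair by prior × P(type-O child):
  I^B i × I^A i: posterior weight 1; P(next child type A) = 1/4.
Weighted sum = 1/4.

1/4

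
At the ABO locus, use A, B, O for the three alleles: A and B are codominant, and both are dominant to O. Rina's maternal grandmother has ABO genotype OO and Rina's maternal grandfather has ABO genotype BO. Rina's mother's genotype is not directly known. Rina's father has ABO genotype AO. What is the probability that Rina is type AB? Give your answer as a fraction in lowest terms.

Rina's mother's ABO genotype from OO × BO: 1/2 BO, 1/2 OO.
Crossing each possibility with the father AO and summing P(type AB): 1/2·1/4 + 1/2·0 = 1/8.

1/8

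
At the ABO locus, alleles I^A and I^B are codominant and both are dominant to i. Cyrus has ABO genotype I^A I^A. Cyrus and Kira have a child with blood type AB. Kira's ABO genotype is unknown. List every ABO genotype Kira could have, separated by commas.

For each candidate genotype of Kira, check whether crossing it with I^A I^A can produce every observed child phenotype.
  I^A I^A → possible child types {A} ✗
  I^A I^B → possible child types {A, AB} ✓
  I^A i → possible child types {A} ✗
  I^B I^B → possible child types {AB} ✓
  I^B i → possible child types {A, AB} ✓
  i i → possible child types {A} ✗

I^A I^B, I^B I^B, I^B i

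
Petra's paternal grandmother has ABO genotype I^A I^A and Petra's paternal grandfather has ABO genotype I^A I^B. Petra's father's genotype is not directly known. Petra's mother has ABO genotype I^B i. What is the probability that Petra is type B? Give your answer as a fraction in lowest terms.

1/4

Petra's father's ABO genotype from I^A I^A × I^A I^B: 1/2 I^A I^A, 1/2 I^A I^B.
Crossing each possibility with the mother I^B i and summing P(type B): 1/2·0 + 1/2·1/2 = 1/4.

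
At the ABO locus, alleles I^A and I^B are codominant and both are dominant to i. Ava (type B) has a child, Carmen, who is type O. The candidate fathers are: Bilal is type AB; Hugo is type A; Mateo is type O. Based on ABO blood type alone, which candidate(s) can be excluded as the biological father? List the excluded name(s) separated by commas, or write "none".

Bilal

A candidate is excluded only if no genotype consistent with his phenotype could produce a type O child with a type B mother.
Bilal (type AB): no genotype consistent with that phenotype can produce a type-O child with a type-B mother.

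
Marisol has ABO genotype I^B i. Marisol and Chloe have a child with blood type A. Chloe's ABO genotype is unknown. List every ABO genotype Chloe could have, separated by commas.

For each candidate genotype of Chloe, check whether crossing it with I^B i can produce every observed child phenotype.
  I^A I^A → possible child types {A, AB} ✓
  I^A I^B → possible child types {A, B, AB} ✓
  I^A i → possible child types {O, A, B, AB} ✓
  I^B I^B → possible child types {B} ✗
  I^B i → possible child types {O, B} ✗
  i i → possible child types {O, B} ✗

I^A I^A, I^A I^B, I^A i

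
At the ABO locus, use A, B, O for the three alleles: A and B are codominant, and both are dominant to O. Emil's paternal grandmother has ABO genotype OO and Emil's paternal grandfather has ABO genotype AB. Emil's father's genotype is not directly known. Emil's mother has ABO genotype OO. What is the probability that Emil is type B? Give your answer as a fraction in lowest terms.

Emil's father's ABO genotype from OO × AB: 1/2 AO, 1/2 BO.
Crossing each possibility with the mother OO and summing P(type B): 1/2·0 + 1/2·1/2 = 1/4.

1/4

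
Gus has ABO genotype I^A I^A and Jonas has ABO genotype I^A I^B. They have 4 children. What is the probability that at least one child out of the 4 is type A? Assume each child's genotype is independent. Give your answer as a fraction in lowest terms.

15/16

ABO cross I^A I^A × I^A I^B → 1/2 A, 1/2 AB.
So P(type A) = 1/2 per child.
P(none) = (1/2)^4 = 1/16; P(at least one) = 1 − 1/16 = 15/16.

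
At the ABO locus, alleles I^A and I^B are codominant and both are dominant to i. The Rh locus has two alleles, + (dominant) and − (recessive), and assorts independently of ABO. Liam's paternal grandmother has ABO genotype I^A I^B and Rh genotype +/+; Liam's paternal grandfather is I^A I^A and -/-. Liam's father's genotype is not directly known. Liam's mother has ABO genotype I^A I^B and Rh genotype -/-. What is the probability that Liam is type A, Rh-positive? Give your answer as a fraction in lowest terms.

Liam's father's ABO genotype from I^A I^B × I^A I^A: 1/2 I^A I^A, 1/2 I^A I^B.
Crossing each possibility with the mother I^A I^B and summing P(type A): 1/2·1/2 + 1/2·1/4 = 3/8.
Similarly for Rh via the father's Rh distribution: P(Rh+) = 1/2.
Independent loci: 3/8 × 1/2 = 3/16.

3/16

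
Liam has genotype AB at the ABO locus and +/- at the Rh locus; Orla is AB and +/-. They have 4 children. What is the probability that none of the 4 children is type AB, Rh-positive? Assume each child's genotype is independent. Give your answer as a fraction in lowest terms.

625/4096

ABO cross AB × AB → 1/4 A, 1/4 B, 1/2 AB.
Rh cross +/- × +/- → 3/4 Rh+, 1/4 Rh-; so P(type AB, Rh-positive) = 1/2 × 3/4 = 3/8 per child.
P(not type AB, Rh-positive) = 5/8 for one child; (5/8)^4 = 625/4096.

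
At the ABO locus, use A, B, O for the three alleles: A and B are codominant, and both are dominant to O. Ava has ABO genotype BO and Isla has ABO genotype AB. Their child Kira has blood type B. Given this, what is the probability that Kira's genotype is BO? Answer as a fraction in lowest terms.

1/2

Cross BO × AB → 1/4 AB, 1/4 AO, 1/4 BB, 1/4 BO.
Type-B genotypes among offspring: BB (1/4), BO (1/4); total 1/2.
P(BO | type B) = (1/4) / (1/2) = 1/2.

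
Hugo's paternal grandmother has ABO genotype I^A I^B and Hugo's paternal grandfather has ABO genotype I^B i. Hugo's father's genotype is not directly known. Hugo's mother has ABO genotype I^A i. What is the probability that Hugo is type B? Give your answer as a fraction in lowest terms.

Hugo's father's ABO genotype from I^A I^B × I^B i: 1/4 I^A I^B, 1/4 I^A i, 1/4 I^B I^B, 1/4 I^B i.
Crossing each possibility with the mother I^A i and summing P(type B): 1/4·1/4 + 1/4·0 + 1/4·1/2 + 1/4·1/4 = 1/4.

1/4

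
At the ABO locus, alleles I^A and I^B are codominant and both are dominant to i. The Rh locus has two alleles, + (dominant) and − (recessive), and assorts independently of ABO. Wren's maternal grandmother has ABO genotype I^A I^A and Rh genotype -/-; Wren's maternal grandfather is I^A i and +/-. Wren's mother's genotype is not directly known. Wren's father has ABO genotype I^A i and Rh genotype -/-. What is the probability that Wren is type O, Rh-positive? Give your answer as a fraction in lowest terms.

1/32

Wren's mother's ABO genotype from I^A I^A × I^A i: 1/2 I^A I^A, 1/2 I^A i.
Crossing each possibility with the father I^A i and summing P(type O): 1/2·0 + 1/2·1/4 = 1/8.
Similarly for Rh via the mother's Rh distribution: P(Rh+) = 1/4.
Independent loci: 1/8 × 1/4 = 1/32.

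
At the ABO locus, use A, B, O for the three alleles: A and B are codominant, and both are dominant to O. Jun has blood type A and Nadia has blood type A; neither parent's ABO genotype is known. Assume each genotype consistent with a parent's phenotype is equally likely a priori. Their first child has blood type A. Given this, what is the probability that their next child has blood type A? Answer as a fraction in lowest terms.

19/20

Possible genotypes: Jun ∈ {AA, AO}; Nadia ∈ {AA, AO}.
Weight each parental genotype pair by prior × P(type-A child):
  AA × AA: posterior weight 4/15; P(next child type A) = 1.
  AA × AO: posterior weight 4/15; P(next child type A) = 1.
  AO × AA: posterior weight 4/15; P(next child type A) = 1.
  AO × AO: posterior weight 1/5; P(next child type A) = 3/4.
Weighted sum = 19/20.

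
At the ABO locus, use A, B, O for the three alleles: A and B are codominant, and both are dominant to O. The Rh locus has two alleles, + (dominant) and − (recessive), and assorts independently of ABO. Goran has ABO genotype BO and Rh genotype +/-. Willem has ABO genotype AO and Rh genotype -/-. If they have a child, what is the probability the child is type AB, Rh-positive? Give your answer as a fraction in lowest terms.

ABO cross BO × AO → offspring phenotypes: 1/4 O, 1/4 A, 1/4 B, 1/4 AB.
Rh cross +/- × -/- → 1/2 Rh+, 1/2 Rh-.
Independent loci: P(type AB, Rh-positive) = 1/4 × 1/2 = 1/8.

1/8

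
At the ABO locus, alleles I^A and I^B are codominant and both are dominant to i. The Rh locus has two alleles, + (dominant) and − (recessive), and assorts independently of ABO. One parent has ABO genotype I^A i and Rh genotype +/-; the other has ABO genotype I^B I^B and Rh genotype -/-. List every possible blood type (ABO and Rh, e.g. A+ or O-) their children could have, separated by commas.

Gametes from I^A i × I^B I^B give offspring ABO genotypes I^A I^B, I^B i, i.e. phenotypes B, AB.
Rh cross +/- × -/- → phenotypes Rh+, Rh-.
Combining independently: B+, B-, AB+, AB-.

B+, B-, AB+, AB-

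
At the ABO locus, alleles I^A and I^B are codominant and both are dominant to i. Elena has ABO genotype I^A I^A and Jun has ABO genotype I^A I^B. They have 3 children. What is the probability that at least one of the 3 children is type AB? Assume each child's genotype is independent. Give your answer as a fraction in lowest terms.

7/8

ABO cross I^A I^A × I^A I^B → 1/2 A, 1/2 AB.
So P(type AB) = 1/2 per child.
P(none) = (1/2)^3 = 1/8; P(at least one) = 1 − 1/8 = 7/8.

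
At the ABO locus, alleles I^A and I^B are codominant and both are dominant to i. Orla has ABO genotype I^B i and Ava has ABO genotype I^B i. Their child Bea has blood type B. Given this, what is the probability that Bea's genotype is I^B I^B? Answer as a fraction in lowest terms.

1/3

Cross I^B i × I^B i → 1/4 I^B I^B, 1/2 I^B i, 1/4 i i.
Type-B genotypes among offspring: I^B I^B (1/4), I^B i (1/2); total 3/4.
P(I^B I^B | type B) = (1/4) / (3/4) = 1/3.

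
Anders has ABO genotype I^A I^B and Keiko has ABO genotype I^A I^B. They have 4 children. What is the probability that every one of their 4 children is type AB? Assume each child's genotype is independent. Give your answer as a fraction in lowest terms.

ABO cross I^A I^B × I^A I^B → 1/4 A, 1/4 B, 1/2 AB.
So P(type AB) = 1/2 per child.
All 4 independent: (1/2)^4 = 1/16.

1/16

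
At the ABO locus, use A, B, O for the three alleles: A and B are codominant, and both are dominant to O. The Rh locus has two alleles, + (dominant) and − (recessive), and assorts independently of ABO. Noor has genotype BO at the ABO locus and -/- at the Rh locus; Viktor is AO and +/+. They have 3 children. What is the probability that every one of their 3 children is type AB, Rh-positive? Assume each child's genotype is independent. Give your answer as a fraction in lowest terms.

1/64

ABO cross BO × AO → 1/4 O, 1/4 A, 1/4 B, 1/4 AB.
Rh cross -/- × +/+ → 1 Rh+; so P(type AB, Rh-positive) = 1/4 × 1 = 1/4 per child.
All 3 independent: (1/4)^3 = 1/64.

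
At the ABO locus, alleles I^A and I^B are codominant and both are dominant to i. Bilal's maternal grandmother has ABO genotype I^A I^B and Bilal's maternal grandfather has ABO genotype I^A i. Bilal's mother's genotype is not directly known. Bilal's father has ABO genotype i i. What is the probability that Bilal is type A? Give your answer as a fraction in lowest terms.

Bilal's mother's ABO genotype from I^A I^B × I^A i: 1/4 I^A I^A, 1/4 I^A I^B, 1/4 I^A i, 1/4 I^B i.
Crossing each possibility with the father i i and summing P(type A): 1/4·1 + 1/4·1/2 + 1/4·1/2 + 1/4·0 = 1/2.

1/2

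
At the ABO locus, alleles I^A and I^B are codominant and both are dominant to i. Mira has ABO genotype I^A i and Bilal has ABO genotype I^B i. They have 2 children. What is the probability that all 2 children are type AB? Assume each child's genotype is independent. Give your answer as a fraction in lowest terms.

1/16

ABO cross I^A i × I^B i → 1/4 O, 1/4 A, 1/4 B, 1/4 AB.
So P(type AB) = 1/4 per child.
All 2 independent: (1/4)^2 = 1/16.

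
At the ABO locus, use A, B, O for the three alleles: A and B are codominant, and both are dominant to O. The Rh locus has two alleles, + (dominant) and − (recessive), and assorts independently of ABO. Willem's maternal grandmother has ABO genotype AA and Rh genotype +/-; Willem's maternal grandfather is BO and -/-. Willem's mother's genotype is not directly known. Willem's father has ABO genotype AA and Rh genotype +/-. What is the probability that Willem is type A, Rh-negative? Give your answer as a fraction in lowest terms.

9/32

Willem's mother's ABO genotype from AA × BO: 1/2 AB, 1/2 AO.
Crossing each possibility with the father AA and summing P(type A): 1/2·1/2 + 1/2·1 = 3/4.
Similarly for Rh via the mother's Rh distribution: P(Rh-) = 3/8.
Independent loci: 3/4 × 3/8 = 9/32.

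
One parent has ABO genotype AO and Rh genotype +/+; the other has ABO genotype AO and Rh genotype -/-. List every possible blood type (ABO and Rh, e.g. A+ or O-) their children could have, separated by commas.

O+, A+

Gametes from AO × AO give offspring ABO genotypes AA, AO, OO, i.e. phenotypes O, A.
Rh cross +/+ × -/- → phenotypes Rh+.
Combining independently: O+, A+.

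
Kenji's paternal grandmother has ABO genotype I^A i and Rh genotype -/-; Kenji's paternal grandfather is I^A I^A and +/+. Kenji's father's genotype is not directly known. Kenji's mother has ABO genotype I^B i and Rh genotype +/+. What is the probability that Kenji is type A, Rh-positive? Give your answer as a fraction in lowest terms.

3/8

Kenji's father's ABO genotype from I^A i × I^A I^A: 1/2 I^A I^A, 1/2 I^A i.
Crossing each possibility with the mother I^B i and summing P(type A): 1/2·1/2 + 1/2·1/4 = 3/8.
Similarly for Rh via the father's Rh distribution: P(Rh+) = 1.
Independent loci: 3/8 × 1 = 3/8.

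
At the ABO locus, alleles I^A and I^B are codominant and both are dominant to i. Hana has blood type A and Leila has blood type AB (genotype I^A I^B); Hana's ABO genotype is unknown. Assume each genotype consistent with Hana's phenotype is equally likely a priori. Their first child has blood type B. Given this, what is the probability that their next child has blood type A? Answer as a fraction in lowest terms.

Possible genotypes: Hana ∈ {I^A I^A, I^A i}; Leila ∈ {I^A I^B}.
Weight each parental genotype pair by prior × P(type-B child):
  I^A i × I^A I^B: posterior weight 1; P(next child type A) = 1/2.
Weighted sum = 1/2.

1/2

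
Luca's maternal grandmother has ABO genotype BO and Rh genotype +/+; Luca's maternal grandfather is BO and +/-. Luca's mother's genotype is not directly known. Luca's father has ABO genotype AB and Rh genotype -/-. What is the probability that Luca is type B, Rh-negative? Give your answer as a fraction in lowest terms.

Luca's mother's ABO genotype from BO × BO: 1/4 BB, 1/2 BO, 1/4 OO.
Crossing each possibility with the father AB and summing P(type B): 1/4·1/2 + 1/2·1/2 + 1/4·1/2 = 1/2.
Similarly for Rh via the mother's Rh distribution: P(Rh-) = 1/4.
Independent loci: 1/2 × 1/4 = 1/8.

1/8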